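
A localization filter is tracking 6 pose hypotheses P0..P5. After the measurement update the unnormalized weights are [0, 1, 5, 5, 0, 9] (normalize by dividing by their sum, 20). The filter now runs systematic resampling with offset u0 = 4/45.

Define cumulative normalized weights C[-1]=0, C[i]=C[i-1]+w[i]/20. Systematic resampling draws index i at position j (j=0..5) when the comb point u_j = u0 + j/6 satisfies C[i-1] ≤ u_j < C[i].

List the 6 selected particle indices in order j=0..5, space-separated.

2 2 3 5 5 5

C = [0, 1/20, 3/10, 11/20, 11/20, 1]
j=0: u_0=4/45 ∈ [1/20, 3/10) → index 2
j=1: u_1=23/90 ∈ [1/20, 3/10) → index 2
j=2: u_2=19/45 ∈ [3/10, 11/20) → index 3
j=3: u_3=53/90 ∈ [11/20, 1) → index 5
j=4: u_4=34/45 ∈ [11/20, 1) → index 5
j=5: u_5=83/90 ∈ [11/20, 1) → index 5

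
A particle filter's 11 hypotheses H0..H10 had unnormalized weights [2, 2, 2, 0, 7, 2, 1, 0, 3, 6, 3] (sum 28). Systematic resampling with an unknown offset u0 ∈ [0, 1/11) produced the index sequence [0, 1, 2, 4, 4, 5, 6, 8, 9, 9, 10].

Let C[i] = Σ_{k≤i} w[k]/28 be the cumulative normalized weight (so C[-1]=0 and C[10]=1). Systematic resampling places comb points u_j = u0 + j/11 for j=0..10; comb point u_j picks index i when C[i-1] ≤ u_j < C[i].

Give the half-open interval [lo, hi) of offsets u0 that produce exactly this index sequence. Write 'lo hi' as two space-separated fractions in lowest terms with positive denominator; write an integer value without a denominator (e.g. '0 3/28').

C = [1/14, 1/7, 3/14, 3/14, 13/28, 15/28, 4/7, 4/7, 19/28, 25/28, 1]
j=0 picked index 0: u0 ∈ [0, 1/14)
j=1 picked index 1: u0 ∈ [-3/154, 4/77)
j=2 picked index 2: u0 ∈ [-3/77, 5/154)
j=3 picked index 4: u0 ∈ [-9/154, 59/308)
j=4 picked index 4: u0 ∈ [-23/154, 31/308)
j=5 picked index 5: u0 ∈ [3/308, 25/308)
j=6 picked index 6: u0 ∈ [-3/308, 2/77)
j=7 picked index 8: u0 ∈ [-5/77, 13/308)
j=8 picked index 9: u0 ∈ [-15/308, 51/308)
j=9 picked index 9: u0 ∈ [-43/308, 23/308)
j=10 picked index 10: u0 ∈ [-5/308, 1/11)
intersection: [3/308, 2/77)

3/308 2/77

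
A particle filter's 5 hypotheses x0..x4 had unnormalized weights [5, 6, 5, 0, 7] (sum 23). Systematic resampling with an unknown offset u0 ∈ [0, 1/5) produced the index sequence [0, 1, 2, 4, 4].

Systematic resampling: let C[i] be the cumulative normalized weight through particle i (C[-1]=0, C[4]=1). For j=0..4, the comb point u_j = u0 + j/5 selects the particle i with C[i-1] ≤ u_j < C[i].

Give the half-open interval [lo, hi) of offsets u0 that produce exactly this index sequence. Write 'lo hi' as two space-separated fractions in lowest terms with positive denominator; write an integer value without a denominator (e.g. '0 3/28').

11/115 1/5

C = [5/23, 11/23, 16/23, 16/23, 1]
j=0 picked index 0: u0 ∈ [0, 5/23)
j=1 picked index 1: u0 ∈ [2/115, 32/115)
j=2 picked index 2: u0 ∈ [9/115, 34/115)
j=3 picked index 4: u0 ∈ [11/115, 2/5)
j=4 picked index 4: u0 ∈ [-12/115, 1/5)
intersection: [11/115, 1/5)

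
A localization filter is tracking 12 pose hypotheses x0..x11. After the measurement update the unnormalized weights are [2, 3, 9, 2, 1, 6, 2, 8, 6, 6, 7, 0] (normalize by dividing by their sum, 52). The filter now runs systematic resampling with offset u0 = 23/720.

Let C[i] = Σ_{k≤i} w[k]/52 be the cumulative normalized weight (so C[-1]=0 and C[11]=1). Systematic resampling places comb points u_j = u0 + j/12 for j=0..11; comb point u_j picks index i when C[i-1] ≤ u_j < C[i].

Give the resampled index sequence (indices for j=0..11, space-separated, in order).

C = [1/26, 5/52, 7/26, 4/13, 17/52, 23/52, 25/52, 33/52, 3/4, 45/52, 1, 1]
j=0: u_0=23/720 ∈ [0, 1/26) → index 0
j=1: u_1=83/720 ∈ [5/52, 7/26) → index 2
j=2: u_2=143/720 ∈ [5/52, 7/26) → index 2
j=3: u_3=203/720 ∈ [7/26, 4/13) → index 3
j=4: u_4=263/720 ∈ [17/52, 23/52) → index 5
j=5: u_5=323/720 ∈ [23/52, 25/52) → index 6
j=6: u_6=383/720 ∈ [25/52, 33/52) → index 7
j=7: u_7=443/720 ∈ [25/52, 33/52) → index 7
j=8: u_8=503/720 ∈ [33/52, 3/4) → index 8
j=9: u_9=563/720 ∈ [3/4, 45/52) → index 9
j=10: u_10=623/720 ∈ [3/4, 45/52) → index 9
j=11: u_11=683/720 ∈ [45/52, 1) → index 10

0 2 2 3 5 6 7 7 8 9 9 10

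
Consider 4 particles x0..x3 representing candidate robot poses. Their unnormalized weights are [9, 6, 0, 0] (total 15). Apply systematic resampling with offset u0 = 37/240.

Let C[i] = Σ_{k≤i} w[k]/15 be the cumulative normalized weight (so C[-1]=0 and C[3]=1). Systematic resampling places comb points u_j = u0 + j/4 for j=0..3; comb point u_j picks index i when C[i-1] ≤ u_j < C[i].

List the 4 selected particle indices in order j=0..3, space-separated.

0 0 1 1

C = [3/5, 1, 1, 1]
j=0: u_0=37/240 ∈ [0, 3/5) → index 0
j=1: u_1=97/240 ∈ [0, 3/5) → index 0
j=2: u_2=157/240 ∈ [3/5, 1) → index 1
j=3: u_3=217/240 ∈ [3/5, 1) → index 1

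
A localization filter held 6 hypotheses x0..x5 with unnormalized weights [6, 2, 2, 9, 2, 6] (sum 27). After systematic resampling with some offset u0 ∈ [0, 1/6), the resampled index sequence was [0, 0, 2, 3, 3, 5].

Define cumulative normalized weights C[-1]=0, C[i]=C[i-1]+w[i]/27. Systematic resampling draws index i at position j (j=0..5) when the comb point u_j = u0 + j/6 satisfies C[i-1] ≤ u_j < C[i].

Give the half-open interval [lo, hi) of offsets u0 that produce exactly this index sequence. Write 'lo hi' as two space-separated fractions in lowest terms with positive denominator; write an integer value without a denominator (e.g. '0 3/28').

C = [2/9, 8/27, 10/27, 19/27, 7/9, 1]
j=0 picked index 0: u0 ∈ [0, 2/9)
j=1 picked index 0: u0 ∈ [-1/6, 1/18)
j=2 picked index 2: u0 ∈ [-1/27, 1/27)
j=3 picked index 3: u0 ∈ [-7/54, 11/54)
j=4 picked index 3: u0 ∈ [-8/27, 1/27)
j=5 picked index 5: u0 ∈ [-1/18, 1/6)
intersection: [0, 1/27)

0 1/27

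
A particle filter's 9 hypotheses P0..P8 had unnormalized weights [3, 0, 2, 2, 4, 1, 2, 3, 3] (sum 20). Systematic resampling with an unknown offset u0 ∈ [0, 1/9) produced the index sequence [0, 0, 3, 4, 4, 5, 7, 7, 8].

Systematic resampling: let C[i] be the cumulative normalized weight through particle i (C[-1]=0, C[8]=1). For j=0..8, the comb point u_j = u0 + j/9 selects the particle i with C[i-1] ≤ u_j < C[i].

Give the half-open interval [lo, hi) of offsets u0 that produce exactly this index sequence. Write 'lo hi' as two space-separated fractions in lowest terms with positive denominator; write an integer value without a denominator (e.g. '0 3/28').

C = [3/20, 3/20, 1/4, 7/20, 11/20, 3/5, 7/10, 17/20, 1]
j=0 picked index 0: u0 ∈ [0, 3/20)
j=1 picked index 0: u0 ∈ [-1/9, 7/180)
j=2 picked index 3: u0 ∈ [1/36, 23/180)
j=3 picked index 4: u0 ∈ [1/60, 13/60)
j=4 picked index 4: u0 ∈ [-17/180, 19/180)
j=5 picked index 5: u0 ∈ [-1/180, 2/45)
j=6 picked index 7: u0 ∈ [1/30, 11/60)
j=7 picked index 7: u0 ∈ [-7/90, 13/180)
j=8 picked index 8: u0 ∈ [-7/180, 1/9)
intersection: [1/30, 7/180)

1/30 7/180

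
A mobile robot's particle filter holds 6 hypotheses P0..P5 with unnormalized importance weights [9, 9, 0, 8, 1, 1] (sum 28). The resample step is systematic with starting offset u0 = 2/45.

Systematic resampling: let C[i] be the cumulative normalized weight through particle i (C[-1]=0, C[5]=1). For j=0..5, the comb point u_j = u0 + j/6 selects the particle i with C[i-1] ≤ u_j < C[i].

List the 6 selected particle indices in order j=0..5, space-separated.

C = [9/28, 9/14, 9/14, 13/14, 27/28, 1]
j=0: u_0=2/45 ∈ [0, 9/28) → index 0
j=1: u_1=19/90 ∈ [0, 9/28) → index 0
j=2: u_2=17/45 ∈ [9/28, 9/14) → index 1
j=3: u_3=49/90 ∈ [9/28, 9/14) → index 1
j=4: u_4=32/45 ∈ [9/14, 13/14) → index 3
j=5: u_5=79/90 ∈ [9/14, 13/14) → index 3

0 0 1 1 3 3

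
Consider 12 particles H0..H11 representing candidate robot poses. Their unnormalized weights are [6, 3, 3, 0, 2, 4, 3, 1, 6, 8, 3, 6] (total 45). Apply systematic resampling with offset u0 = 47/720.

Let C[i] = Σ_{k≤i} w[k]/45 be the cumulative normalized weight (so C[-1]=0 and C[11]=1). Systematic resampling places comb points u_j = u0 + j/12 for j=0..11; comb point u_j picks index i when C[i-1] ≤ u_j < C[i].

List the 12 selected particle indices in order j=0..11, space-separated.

0 1 2 5 5 7 8 9 9 10 11 11

C = [2/15, 1/5, 4/15, 4/15, 14/45, 2/5, 7/15, 22/45, 28/45, 4/5, 13/15, 1]
j=0: u_0=47/720 ∈ [0, 2/15) → index 0
j=1: u_1=107/720 ∈ [2/15, 1/5) → index 1
j=2: u_2=167/720 ∈ [1/5, 4/15) → index 2
j=3: u_3=227/720 ∈ [14/45, 2/5) → index 5
j=4: u_4=287/720 ∈ [14/45, 2/5) → index 5
j=5: u_5=347/720 ∈ [7/15, 22/45) → index 7
j=6: u_6=407/720 ∈ [22/45, 28/45) → index 8
j=7: u_7=467/720 ∈ [28/45, 4/5) → index 9
j=8: u_8=527/720 ∈ [28/45, 4/5) → index 9
j=9: u_9=587/720 ∈ [4/5, 13/15) → index 10
j=10: u_10=647/720 ∈ [13/15, 1) → index 11
j=11: u_11=707/720 ∈ [13/15, 1) → index 11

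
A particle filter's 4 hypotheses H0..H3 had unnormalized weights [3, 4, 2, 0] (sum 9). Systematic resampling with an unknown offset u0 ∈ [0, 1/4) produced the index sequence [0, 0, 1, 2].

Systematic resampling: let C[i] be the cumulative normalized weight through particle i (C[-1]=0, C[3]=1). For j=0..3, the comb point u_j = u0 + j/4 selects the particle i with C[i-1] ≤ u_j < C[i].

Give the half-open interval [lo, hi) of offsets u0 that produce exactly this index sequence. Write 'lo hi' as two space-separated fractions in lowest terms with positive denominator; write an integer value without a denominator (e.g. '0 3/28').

C = [1/3, 7/9, 1, 1]
j=0 picked index 0: u0 ∈ [0, 1/3)
j=1 picked index 0: u0 ∈ [-1/4, 1/12)
j=2 picked index 1: u0 ∈ [-1/6, 5/18)
j=3 picked index 2: u0 ∈ [1/36, 1/4)
intersection: [1/36, 1/12)

1/36 1/12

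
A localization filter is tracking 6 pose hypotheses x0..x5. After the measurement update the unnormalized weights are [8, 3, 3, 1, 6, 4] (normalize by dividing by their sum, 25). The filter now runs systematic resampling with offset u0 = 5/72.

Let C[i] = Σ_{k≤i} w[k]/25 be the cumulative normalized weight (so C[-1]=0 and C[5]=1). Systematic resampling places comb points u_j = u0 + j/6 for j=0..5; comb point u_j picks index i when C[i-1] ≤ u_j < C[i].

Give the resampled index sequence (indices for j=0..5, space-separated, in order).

C = [8/25, 11/25, 14/25, 3/5, 21/25, 1]
j=0: u_0=5/72 ∈ [0, 8/25) → index 0
j=1: u_1=17/72 ∈ [0, 8/25) → index 0
j=2: u_2=29/72 ∈ [8/25, 11/25) → index 1
j=3: u_3=41/72 ∈ [14/25, 3/5) → index 3
j=4: u_4=53/72 ∈ [3/5, 21/25) → index 4
j=5: u_5=65/72 ∈ [21/25, 1) → index 5

0 0 1 3 4 5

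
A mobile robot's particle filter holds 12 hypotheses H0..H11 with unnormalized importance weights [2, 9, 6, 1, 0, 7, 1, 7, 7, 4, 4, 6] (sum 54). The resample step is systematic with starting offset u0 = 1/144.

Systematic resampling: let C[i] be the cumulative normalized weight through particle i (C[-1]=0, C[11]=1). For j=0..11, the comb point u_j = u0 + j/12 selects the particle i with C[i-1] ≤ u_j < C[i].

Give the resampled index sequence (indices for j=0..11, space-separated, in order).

C = [1/27, 11/54, 17/54, 1/3, 1/3, 25/54, 13/27, 11/18, 20/27, 22/27, 8/9, 1]
j=0: u_0=1/144 ∈ [0, 1/27) → index 0
j=1: u_1=13/144 ∈ [1/27, 11/54) → index 1
j=2: u_2=25/144 ∈ [1/27, 11/54) → index 1
j=3: u_3=37/144 ∈ [11/54, 17/54) → index 2
j=4: u_4=49/144 ∈ [1/3, 25/54) → index 5
j=5: u_5=61/144 ∈ [1/3, 25/54) → index 5
j=6: u_6=73/144 ∈ [13/27, 11/18) → index 7
j=7: u_7=85/144 ∈ [13/27, 11/18) → index 7
j=8: u_8=97/144 ∈ [11/18, 20/27) → index 8
j=9: u_9=109/144 ∈ [20/27, 22/27) → index 9
j=10: u_10=121/144 ∈ [22/27, 8/9) → index 10
j=11: u_11=133/144 ∈ [8/9, 1) → index 11

0 1 1 2 5 5 7 7 8 9 10 11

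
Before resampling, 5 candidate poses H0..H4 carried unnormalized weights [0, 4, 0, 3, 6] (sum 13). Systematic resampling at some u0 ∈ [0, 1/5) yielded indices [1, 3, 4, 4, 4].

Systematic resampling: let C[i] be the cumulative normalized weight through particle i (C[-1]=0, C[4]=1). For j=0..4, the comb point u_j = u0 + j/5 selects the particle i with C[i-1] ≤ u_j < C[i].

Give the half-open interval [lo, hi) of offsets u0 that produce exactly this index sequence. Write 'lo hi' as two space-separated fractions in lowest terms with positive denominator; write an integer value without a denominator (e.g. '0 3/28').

9/65 1/5

C = [0, 4/13, 4/13, 7/13, 1]
j=0 picked index 1: u0 ∈ [0, 4/13)
j=1 picked index 3: u0 ∈ [7/65, 22/65)
j=2 picked index 4: u0 ∈ [9/65, 3/5)
j=3 picked index 4: u0 ∈ [-4/65, 2/5)
j=4 picked index 4: u0 ∈ [-17/65, 1/5)
intersection: [9/65, 1/5)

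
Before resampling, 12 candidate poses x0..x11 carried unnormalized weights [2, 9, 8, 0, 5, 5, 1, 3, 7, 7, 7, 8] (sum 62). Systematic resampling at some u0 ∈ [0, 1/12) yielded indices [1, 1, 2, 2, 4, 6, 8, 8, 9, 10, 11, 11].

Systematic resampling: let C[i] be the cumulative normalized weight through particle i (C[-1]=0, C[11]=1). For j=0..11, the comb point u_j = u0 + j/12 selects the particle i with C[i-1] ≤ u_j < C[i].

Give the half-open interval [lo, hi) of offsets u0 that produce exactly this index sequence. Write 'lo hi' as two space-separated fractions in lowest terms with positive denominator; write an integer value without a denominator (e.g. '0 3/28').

19/372 5/93

C = [1/31, 11/62, 19/62, 19/62, 12/31, 29/62, 15/31, 33/62, 20/31, 47/62, 27/31, 1]
j=0 picked index 1: u0 ∈ [1/31, 11/62)
j=1 picked index 1: u0 ∈ [-19/372, 35/372)
j=2 picked index 2: u0 ∈ [1/93, 13/93)
j=3 picked index 2: u0 ∈ [-9/124, 7/124)
j=4 picked index 4: u0 ∈ [-5/186, 5/93)
j=5 picked index 6: u0 ∈ [19/372, 25/372)
j=6 picked index 8: u0 ∈ [1/31, 9/62)
j=7 picked index 8: u0 ∈ [-19/372, 23/372)
j=8 picked index 9: u0 ∈ [-2/93, 17/186)
j=9 picked index 10: u0 ∈ [1/124, 15/124)
j=10 picked index 11: u0 ∈ [7/186, 1/6)
j=11 picked index 11: u0 ∈ [-17/372, 1/12)
intersection: [19/372, 5/93)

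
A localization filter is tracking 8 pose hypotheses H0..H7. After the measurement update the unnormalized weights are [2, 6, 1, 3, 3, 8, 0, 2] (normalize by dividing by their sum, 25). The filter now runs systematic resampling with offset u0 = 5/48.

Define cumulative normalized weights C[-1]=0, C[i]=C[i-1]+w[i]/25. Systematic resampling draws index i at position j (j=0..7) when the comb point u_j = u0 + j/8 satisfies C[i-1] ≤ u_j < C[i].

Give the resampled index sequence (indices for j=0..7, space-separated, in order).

1 1 2 3 5 5 5 7

C = [2/25, 8/25, 9/25, 12/25, 3/5, 23/25, 23/25, 1]
j=0: u_0=5/48 ∈ [2/25, 8/25) → index 1
j=1: u_1=11/48 ∈ [2/25, 8/25) → index 1
j=2: u_2=17/48 ∈ [8/25, 9/25) → index 2
j=3: u_3=23/48 ∈ [9/25, 12/25) → index 3
j=4: u_4=29/48 ∈ [3/5, 23/25) → index 5
j=5: u_5=35/48 ∈ [3/5, 23/25) → index 5
j=6: u_6=41/48 ∈ [3/5, 23/25) → index 5
j=7: u_7=47/48 ∈ [23/25, 1) → index 7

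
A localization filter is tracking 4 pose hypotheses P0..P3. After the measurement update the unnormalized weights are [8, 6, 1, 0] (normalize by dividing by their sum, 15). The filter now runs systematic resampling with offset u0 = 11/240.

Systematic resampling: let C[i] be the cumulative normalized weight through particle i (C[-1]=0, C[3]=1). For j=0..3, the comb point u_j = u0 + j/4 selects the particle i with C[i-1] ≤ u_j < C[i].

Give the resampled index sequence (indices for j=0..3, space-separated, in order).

0 0 1 1

C = [8/15, 14/15, 1, 1]
j=0: u_0=11/240 ∈ [0, 8/15) → index 0
j=1: u_1=71/240 ∈ [0, 8/15) → index 0
j=2: u_2=131/240 ∈ [8/15, 14/15) → index 1
j=3: u_3=191/240 ∈ [8/15, 14/15) → index 1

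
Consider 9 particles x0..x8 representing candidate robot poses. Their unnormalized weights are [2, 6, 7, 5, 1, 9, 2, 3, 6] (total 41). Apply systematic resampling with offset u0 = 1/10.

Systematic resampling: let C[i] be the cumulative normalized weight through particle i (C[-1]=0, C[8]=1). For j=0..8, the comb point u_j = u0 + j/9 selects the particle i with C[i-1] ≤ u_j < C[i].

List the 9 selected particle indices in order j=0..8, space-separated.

C = [2/41, 8/41, 15/41, 20/41, 21/41, 30/41, 32/41, 35/41, 1]
j=0: u_0=1/10 ∈ [2/41, 8/41) → index 1
j=1: u_1=19/90 ∈ [8/41, 15/41) → index 2
j=2: u_2=29/90 ∈ [8/41, 15/41) → index 2
j=3: u_3=13/30 ∈ [15/41, 20/41) → index 3
j=4: u_4=49/90 ∈ [21/41, 30/41) → index 5
j=5: u_5=59/90 ∈ [21/41, 30/41) → index 5
j=6: u_6=23/30 ∈ [30/41, 32/41) → index 6
j=7: u_7=79/90 ∈ [35/41, 1) → index 8
j=8: u_8=89/90 ∈ [35/41, 1) → index 8

1 2 2 3 5 5 6 8 8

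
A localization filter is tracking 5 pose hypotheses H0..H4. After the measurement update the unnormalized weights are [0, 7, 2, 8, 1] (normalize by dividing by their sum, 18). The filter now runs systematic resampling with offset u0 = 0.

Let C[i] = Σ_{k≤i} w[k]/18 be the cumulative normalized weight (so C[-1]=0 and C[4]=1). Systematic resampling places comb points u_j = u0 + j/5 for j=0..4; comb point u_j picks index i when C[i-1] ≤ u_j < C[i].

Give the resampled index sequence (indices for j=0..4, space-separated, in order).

1 1 2 3 3

C = [0, 7/18, 1/2, 17/18, 1]
j=0: u_0=0 ∈ [0, 7/18) → index 1
j=1: u_1=1/5 ∈ [0, 7/18) → index 1
j=2: u_2=2/5 ∈ [7/18, 1/2) → index 2
j=3: u_3=3/5 ∈ [1/2, 17/18) → index 3
j=4: u_4=4/5 ∈ [1/2, 17/18) → index 3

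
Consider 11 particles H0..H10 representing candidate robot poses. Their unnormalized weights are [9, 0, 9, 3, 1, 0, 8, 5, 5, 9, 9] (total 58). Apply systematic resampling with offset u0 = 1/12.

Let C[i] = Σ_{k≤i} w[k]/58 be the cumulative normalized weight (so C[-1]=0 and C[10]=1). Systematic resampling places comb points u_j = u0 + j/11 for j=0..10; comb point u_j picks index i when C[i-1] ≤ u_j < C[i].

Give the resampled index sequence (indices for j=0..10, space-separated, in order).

C = [9/58, 9/58, 9/29, 21/58, 11/29, 11/29, 15/29, 35/58, 20/29, 49/58, 1]
j=0: u_0=1/12 ∈ [0, 9/58) → index 0
j=1: u_1=23/132 ∈ [9/58, 9/29) → index 2
j=2: u_2=35/132 ∈ [9/58, 9/29) → index 2
j=3: u_3=47/132 ∈ [9/29, 21/58) → index 3
j=4: u_4=59/132 ∈ [11/29, 15/29) → index 6
j=5: u_5=71/132 ∈ [15/29, 35/58) → index 7
j=6: u_6=83/132 ∈ [35/58, 20/29) → index 8
j=7: u_7=95/132 ∈ [20/29, 49/58) → index 9
j=8: u_8=107/132 ∈ [20/29, 49/58) → index 9
j=9: u_9=119/132 ∈ [49/58, 1) → index 10
j=10: u_10=131/132 ∈ [49/58, 1) → index 10

0 2 2 3 6 7 8 9 9 10 10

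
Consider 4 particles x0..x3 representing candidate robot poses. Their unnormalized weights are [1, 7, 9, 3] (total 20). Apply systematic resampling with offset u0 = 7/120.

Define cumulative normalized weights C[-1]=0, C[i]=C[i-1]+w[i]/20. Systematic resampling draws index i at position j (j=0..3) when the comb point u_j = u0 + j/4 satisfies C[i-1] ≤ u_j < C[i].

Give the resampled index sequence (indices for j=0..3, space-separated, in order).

1 1 2 2

C = [1/20, 2/5, 17/20, 1]
j=0: u_0=7/120 ∈ [1/20, 2/5) → index 1
j=1: u_1=37/120 ∈ [1/20, 2/5) → index 1
j=2: u_2=67/120 ∈ [2/5, 17/20) → index 2
j=3: u_3=97/120 ∈ [2/5, 17/20) → index 2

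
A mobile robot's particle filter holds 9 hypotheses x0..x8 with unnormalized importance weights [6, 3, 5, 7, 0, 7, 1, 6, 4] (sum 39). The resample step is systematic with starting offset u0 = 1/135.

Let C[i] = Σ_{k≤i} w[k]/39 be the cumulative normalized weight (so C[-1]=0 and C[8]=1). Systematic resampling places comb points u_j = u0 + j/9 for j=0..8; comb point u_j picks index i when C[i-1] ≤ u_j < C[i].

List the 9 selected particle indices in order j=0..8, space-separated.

0 0 1 2 3 5 5 7 7

C = [2/13, 3/13, 14/39, 7/13, 7/13, 28/39, 29/39, 35/39, 1]
j=0: u_0=1/135 ∈ [0, 2/13) → index 0
j=1: u_1=16/135 ∈ [0, 2/13) → index 0
j=2: u_2=31/135 ∈ [2/13, 3/13) → index 1
j=3: u_3=46/135 ∈ [3/13, 14/39) → index 2
j=4: u_4=61/135 ∈ [14/39, 7/13) → index 3
j=5: u_5=76/135 ∈ [7/13, 28/39) → index 5
j=6: u_6=91/135 ∈ [7/13, 28/39) → index 5
j=7: u_7=106/135 ∈ [29/39, 35/39) → index 7
j=8: u_8=121/135 ∈ [29/39, 35/39) → index 7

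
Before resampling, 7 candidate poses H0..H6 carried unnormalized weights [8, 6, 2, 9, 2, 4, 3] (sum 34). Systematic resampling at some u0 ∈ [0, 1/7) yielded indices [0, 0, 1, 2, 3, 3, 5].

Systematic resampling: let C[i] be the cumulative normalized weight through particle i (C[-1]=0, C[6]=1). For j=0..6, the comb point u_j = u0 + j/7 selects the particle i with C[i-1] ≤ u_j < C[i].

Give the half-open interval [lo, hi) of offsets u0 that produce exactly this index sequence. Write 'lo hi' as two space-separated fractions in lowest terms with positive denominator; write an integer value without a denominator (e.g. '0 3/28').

C = [4/17, 7/17, 8/17, 25/34, 27/34, 31/34, 1]
j=0 picked index 0: u0 ∈ [0, 4/17)
j=1 picked index 0: u0 ∈ [-1/7, 11/119)
j=2 picked index 1: u0 ∈ [-6/119, 15/119)
j=3 picked index 2: u0 ∈ [-2/119, 5/119)
j=4 picked index 3: u0 ∈ [-12/119, 39/238)
j=5 picked index 3: u0 ∈ [-29/119, 5/238)
j=6 picked index 5: u0 ∈ [-15/238, 13/238)
intersection: [0, 5/238)

0 5/238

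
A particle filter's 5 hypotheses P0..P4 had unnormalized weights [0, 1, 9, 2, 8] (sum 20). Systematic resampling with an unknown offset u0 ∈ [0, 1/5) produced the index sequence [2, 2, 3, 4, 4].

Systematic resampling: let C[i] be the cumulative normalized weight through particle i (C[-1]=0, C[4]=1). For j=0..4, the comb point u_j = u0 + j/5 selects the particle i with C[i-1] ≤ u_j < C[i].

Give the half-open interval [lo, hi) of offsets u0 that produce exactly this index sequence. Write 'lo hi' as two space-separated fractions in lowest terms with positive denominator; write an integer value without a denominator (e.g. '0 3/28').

1/10 1/5

C = [0, 1/20, 1/2, 3/5, 1]
j=0 picked index 2: u0 ∈ [1/20, 1/2)
j=1 picked index 2: u0 ∈ [-3/20, 3/10)
j=2 picked index 3: u0 ∈ [1/10, 1/5)
j=3 picked index 4: u0 ∈ [0, 2/5)
j=4 picked index 4: u0 ∈ [-1/5, 1/5)
intersection: [1/10, 1/5)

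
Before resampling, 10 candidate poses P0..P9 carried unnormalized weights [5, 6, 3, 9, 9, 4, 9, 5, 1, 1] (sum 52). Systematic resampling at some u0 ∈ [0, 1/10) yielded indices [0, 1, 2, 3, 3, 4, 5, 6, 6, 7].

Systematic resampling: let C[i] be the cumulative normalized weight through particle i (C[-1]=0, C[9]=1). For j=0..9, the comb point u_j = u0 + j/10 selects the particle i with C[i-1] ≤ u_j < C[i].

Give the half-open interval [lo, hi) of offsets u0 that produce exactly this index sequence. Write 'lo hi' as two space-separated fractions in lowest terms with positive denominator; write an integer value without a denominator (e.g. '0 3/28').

C = [5/52, 11/52, 7/26, 23/52, 8/13, 9/13, 45/52, 25/26, 51/52, 1]
j=0 picked index 0: u0 ∈ [0, 5/52)
j=1 picked index 1: u0 ∈ [-1/260, 29/260)
j=2 picked index 2: u0 ∈ [3/260, 9/130)
j=3 picked index 3: u0 ∈ [-2/65, 37/260)
j=4 picked index 3: u0 ∈ [-17/130, 11/260)
j=5 picked index 4: u0 ∈ [-3/52, 3/26)
j=6 picked index 5: u0 ∈ [1/65, 6/65)
j=7 picked index 6: u0 ∈ [-1/130, 43/260)
j=8 picked index 6: u0 ∈ [-7/65, 17/260)
j=9 picked index 7: u0 ∈ [-9/260, 4/65)
intersection: [1/65, 11/260)

1/65 11/260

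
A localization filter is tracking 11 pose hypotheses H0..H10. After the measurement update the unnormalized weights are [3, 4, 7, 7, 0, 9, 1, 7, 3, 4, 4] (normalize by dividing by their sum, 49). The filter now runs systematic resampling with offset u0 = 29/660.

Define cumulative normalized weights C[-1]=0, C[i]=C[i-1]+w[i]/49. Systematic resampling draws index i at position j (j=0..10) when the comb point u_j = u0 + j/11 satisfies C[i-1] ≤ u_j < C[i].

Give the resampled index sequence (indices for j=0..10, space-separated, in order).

0 1 2 3 3 5 5 7 7 9 10

C = [3/49, 1/7, 2/7, 3/7, 3/7, 30/49, 31/49, 38/49, 41/49, 45/49, 1]
j=0: u_0=29/660 ∈ [0, 3/49) → index 0
j=1: u_1=89/660 ∈ [3/49, 1/7) → index 1
j=2: u_2=149/660 ∈ [1/7, 2/7) → index 2
j=3: u_3=19/60 ∈ [2/7, 3/7) → index 3
j=4: u_4=269/660 ∈ [2/7, 3/7) → index 3
j=5: u_5=329/660 ∈ [3/7, 30/49) → index 5
j=6: u_6=389/660 ∈ [3/7, 30/49) → index 5
j=7: u_7=449/660 ∈ [31/49, 38/49) → index 7
j=8: u_8=509/660 ∈ [31/49, 38/49) → index 7
j=9: u_9=569/660 ∈ [41/49, 45/49) → index 9
j=10: u_10=629/660 ∈ [45/49, 1) → index 10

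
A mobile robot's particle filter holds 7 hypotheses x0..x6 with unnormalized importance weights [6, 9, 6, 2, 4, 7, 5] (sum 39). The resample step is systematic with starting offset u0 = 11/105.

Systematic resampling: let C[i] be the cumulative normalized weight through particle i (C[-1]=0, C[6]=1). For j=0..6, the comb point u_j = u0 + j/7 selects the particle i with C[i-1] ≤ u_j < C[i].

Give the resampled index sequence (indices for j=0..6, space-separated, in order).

0 1 2 2 4 5 6

C = [2/13, 5/13, 7/13, 23/39, 9/13, 34/39, 1]
j=0: u_0=11/105 ∈ [0, 2/13) → index 0
j=1: u_1=26/105 ∈ [2/13, 5/13) → index 1
j=2: u_2=41/105 ∈ [5/13, 7/13) → index 2
j=3: u_3=8/15 ∈ [5/13, 7/13) → index 2
j=4: u_4=71/105 ∈ [23/39, 9/13) → index 4
j=5: u_5=86/105 ∈ [9/13, 34/39) → index 5
j=6: u_6=101/105 ∈ [34/39, 1) → index 6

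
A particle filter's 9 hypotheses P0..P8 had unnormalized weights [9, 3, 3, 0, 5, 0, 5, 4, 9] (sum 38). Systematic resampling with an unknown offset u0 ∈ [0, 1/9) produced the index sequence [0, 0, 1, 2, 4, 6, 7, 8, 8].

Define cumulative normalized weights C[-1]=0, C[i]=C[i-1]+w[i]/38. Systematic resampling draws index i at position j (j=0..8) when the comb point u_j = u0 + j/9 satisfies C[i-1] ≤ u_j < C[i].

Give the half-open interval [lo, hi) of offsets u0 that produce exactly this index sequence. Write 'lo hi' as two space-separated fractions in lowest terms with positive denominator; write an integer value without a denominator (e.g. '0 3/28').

5/342 7/114

C = [9/38, 6/19, 15/38, 15/38, 10/19, 10/19, 25/38, 29/38, 1]
j=0 picked index 0: u0 ∈ [0, 9/38)
j=1 picked index 0: u0 ∈ [-1/9, 43/342)
j=2 picked index 1: u0 ∈ [5/342, 16/171)
j=3 picked index 2: u0 ∈ [-1/57, 7/114)
j=4 picked index 4: u0 ∈ [-17/342, 14/171)
j=5 picked index 6: u0 ∈ [-5/171, 35/342)
j=6 picked index 7: u0 ∈ [-1/114, 11/114)
j=7 picked index 8: u0 ∈ [-5/342, 2/9)
j=8 picked index 8: u0 ∈ [-43/342, 1/9)
intersection: [5/342, 7/114)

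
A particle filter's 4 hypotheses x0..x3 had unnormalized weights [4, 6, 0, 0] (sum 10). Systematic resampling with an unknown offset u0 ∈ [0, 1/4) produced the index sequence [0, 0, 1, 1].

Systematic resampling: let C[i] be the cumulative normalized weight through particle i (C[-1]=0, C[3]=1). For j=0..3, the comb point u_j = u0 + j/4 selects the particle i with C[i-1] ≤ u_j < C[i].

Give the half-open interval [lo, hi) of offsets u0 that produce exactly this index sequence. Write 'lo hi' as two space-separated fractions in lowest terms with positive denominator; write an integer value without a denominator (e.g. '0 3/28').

C = [2/5, 1, 1, 1]
j=0 picked index 0: u0 ∈ [0, 2/5)
j=1 picked index 0: u0 ∈ [-1/4, 3/20)
j=2 picked index 1: u0 ∈ [-1/10, 1/2)
j=3 picked index 1: u0 ∈ [-7/20, 1/4)
intersection: [0, 3/20)

0 3/20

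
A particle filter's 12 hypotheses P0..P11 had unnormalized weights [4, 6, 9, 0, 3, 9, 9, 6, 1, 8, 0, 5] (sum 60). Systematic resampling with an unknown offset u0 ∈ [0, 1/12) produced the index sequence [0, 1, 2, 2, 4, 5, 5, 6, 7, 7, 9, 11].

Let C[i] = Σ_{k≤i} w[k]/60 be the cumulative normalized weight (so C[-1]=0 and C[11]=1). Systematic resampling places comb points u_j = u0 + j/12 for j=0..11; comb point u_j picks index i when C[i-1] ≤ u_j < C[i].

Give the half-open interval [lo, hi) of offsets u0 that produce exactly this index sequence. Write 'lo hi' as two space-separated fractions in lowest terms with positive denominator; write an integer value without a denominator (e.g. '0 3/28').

0 1/60

C = [1/15, 1/6, 19/60, 19/60, 11/30, 31/60, 2/3, 23/30, 47/60, 11/12, 11/12, 1]
j=0 picked index 0: u0 ∈ [0, 1/15)
j=1 picked index 1: u0 ∈ [-1/60, 1/12)
j=2 picked index 2: u0 ∈ [0, 3/20)
j=3 picked index 2: u0 ∈ [-1/12, 1/15)
j=4 picked index 4: u0 ∈ [-1/60, 1/30)
j=5 picked index 5: u0 ∈ [-1/20, 1/10)
j=6 picked index 5: u0 ∈ [-2/15, 1/60)
j=7 picked index 6: u0 ∈ [-1/15, 1/12)
j=8 picked index 7: u0 ∈ [0, 1/10)
j=9 picked index 7: u0 ∈ [-1/12, 1/60)
j=10 picked index 9: u0 ∈ [-1/20, 1/12)
j=11 picked index 11: u0 ∈ [0, 1/12)
intersection: [0, 1/60)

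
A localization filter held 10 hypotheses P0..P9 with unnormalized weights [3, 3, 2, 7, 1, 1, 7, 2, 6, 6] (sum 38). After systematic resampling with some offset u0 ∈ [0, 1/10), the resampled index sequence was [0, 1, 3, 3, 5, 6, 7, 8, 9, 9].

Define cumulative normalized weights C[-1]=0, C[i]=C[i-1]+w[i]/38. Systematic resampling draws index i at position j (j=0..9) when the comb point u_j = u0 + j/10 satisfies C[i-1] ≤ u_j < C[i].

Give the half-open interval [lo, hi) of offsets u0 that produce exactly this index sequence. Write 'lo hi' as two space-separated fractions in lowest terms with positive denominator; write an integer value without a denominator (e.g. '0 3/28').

C = [3/38, 3/19, 4/19, 15/38, 8/19, 17/38, 12/19, 13/19, 16/19, 1]
j=0 picked index 0: u0 ∈ [0, 3/38)
j=1 picked index 1: u0 ∈ [-2/95, 11/190)
j=2 picked index 3: u0 ∈ [1/95, 37/190)
j=3 picked index 3: u0 ∈ [-17/190, 9/95)
j=4 picked index 5: u0 ∈ [2/95, 9/190)
j=5 picked index 6: u0 ∈ [-1/19, 5/38)
j=6 picked index 7: u0 ∈ [3/95, 8/95)
j=7 picked index 8: u0 ∈ [-3/190, 27/190)
j=8 picked index 9: u0 ∈ [4/95, 1/5)
j=9 picked index 9: u0 ∈ [-11/190, 1/10)
intersection: [4/95, 9/190)

4/95 9/190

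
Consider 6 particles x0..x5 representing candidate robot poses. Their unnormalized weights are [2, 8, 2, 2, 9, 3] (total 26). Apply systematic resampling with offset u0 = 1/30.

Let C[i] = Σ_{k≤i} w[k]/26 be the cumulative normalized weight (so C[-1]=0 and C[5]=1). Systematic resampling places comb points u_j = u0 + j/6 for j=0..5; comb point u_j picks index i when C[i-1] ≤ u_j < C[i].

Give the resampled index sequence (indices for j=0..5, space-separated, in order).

0 1 1 3 4 4

C = [1/13, 5/13, 6/13, 7/13, 23/26, 1]
j=0: u_0=1/30 ∈ [0, 1/13) → index 0
j=1: u_1=1/5 ∈ [1/13, 5/13) → index 1
j=2: u_2=11/30 ∈ [1/13, 5/13) → index 1
j=3: u_3=8/15 ∈ [6/13, 7/13) → index 3
j=4: u_4=7/10 ∈ [7/13, 23/26) → index 4
j=5: u_5=13/15 ∈ [7/13, 23/26) → index 4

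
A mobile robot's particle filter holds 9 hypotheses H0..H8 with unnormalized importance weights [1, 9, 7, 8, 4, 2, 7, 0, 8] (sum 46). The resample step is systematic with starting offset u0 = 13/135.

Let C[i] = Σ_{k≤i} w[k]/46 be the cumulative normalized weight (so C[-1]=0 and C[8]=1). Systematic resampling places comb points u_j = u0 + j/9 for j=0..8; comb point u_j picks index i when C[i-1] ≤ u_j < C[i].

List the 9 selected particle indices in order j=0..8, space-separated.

C = [1/46, 5/23, 17/46, 25/46, 29/46, 31/46, 19/23, 19/23, 1]
j=0: u_0=13/135 ∈ [1/46, 5/23) → index 1
j=1: u_1=28/135 ∈ [1/46, 5/23) → index 1
j=2: u_2=43/135 ∈ [5/23, 17/46) → index 2
j=3: u_3=58/135 ∈ [17/46, 25/46) → index 3
j=4: u_4=73/135 ∈ [17/46, 25/46) → index 3
j=5: u_5=88/135 ∈ [29/46, 31/46) → index 5
j=6: u_6=103/135 ∈ [31/46, 19/23) → index 6
j=7: u_7=118/135 ∈ [19/23, 1) → index 8
j=8: u_8=133/135 ∈ [19/23, 1) → index 8

1 1 2 3 3 5 6 8 8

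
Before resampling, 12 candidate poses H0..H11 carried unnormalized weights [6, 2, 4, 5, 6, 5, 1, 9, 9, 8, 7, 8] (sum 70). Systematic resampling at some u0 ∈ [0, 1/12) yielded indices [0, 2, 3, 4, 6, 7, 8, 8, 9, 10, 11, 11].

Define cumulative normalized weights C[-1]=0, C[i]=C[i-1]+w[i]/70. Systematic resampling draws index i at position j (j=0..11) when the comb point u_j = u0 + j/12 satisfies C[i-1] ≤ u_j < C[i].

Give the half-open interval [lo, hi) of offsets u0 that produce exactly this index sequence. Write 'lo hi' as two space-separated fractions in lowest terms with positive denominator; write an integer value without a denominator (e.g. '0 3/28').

1/15 8/105

C = [3/35, 4/35, 6/35, 17/70, 23/70, 2/5, 29/70, 19/35, 47/70, 11/14, 31/35, 1]
j=0 picked index 0: u0 ∈ [0, 3/35)
j=1 picked index 2: u0 ∈ [13/420, 37/420)
j=2 picked index 3: u0 ∈ [1/210, 8/105)
j=3 picked index 4: u0 ∈ [-1/140, 11/140)
j=4 picked index 6: u0 ∈ [1/15, 17/210)
j=5 picked index 7: u0 ∈ [-1/420, 53/420)
j=6 picked index 8: u0 ∈ [3/70, 6/35)
j=7 picked index 8: u0 ∈ [-17/420, 37/420)
j=8 picked index 9: u0 ∈ [1/210, 5/42)
j=9 picked index 10: u0 ∈ [1/28, 19/140)
j=10 picked index 11: u0 ∈ [11/210, 1/6)
j=11 picked index 11: u0 ∈ [-13/420, 1/12)
intersection: [1/15, 8/105)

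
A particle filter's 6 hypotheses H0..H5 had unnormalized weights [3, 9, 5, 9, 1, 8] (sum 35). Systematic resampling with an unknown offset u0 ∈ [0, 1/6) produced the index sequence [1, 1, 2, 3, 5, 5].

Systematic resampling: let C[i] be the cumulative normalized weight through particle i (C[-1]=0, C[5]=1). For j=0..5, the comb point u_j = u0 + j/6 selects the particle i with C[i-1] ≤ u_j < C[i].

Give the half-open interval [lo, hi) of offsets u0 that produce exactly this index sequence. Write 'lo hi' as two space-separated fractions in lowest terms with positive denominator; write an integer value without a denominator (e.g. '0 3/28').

11/105 16/105

C = [3/35, 12/35, 17/35, 26/35, 27/35, 1]
j=0 picked index 1: u0 ∈ [3/35, 12/35)
j=1 picked index 1: u0 ∈ [-17/210, 37/210)
j=2 picked index 2: u0 ∈ [1/105, 16/105)
j=3 picked index 3: u0 ∈ [-1/70, 17/70)
j=4 picked index 5: u0 ∈ [11/105, 1/3)
j=5 picked index 5: u0 ∈ [-13/210, 1/6)
intersection: [11/105, 16/105)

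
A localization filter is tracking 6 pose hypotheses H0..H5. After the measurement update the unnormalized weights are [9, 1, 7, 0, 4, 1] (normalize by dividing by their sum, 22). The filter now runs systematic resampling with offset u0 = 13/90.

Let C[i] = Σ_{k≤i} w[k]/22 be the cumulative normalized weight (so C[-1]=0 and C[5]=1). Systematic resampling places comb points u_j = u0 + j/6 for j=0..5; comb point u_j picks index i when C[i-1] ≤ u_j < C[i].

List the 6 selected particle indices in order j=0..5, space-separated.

C = [9/22, 5/11, 17/22, 17/22, 21/22, 1]
j=0: u_0=13/90 ∈ [0, 9/22) → index 0
j=1: u_1=14/45 ∈ [0, 9/22) → index 0
j=2: u_2=43/90 ∈ [5/11, 17/22) → index 2
j=3: u_3=29/45 ∈ [5/11, 17/22) → index 2
j=4: u_4=73/90 ∈ [17/22, 21/22) → index 4
j=5: u_5=44/45 ∈ [21/22, 1) → index 5

0 0 2 2 4 5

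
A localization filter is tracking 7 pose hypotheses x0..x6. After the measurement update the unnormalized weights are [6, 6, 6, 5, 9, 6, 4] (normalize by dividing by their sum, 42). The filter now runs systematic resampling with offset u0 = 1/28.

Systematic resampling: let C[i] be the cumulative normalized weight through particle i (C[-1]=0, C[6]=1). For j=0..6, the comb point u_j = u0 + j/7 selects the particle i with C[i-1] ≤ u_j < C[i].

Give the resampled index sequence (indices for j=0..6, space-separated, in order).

C = [1/7, 2/7, 3/7, 23/42, 16/21, 19/21, 1]
j=0: u_0=1/28 ∈ [0, 1/7) → index 0
j=1: u_1=5/28 ∈ [1/7, 2/7) → index 1
j=2: u_2=9/28 ∈ [2/7, 3/7) → index 2
j=3: u_3=13/28 ∈ [3/7, 23/42) → index 3
j=4: u_4=17/28 ∈ [23/42, 16/21) → index 4
j=5: u_5=3/4 ∈ [23/42, 16/21) → index 4
j=6: u_6=25/28 ∈ [16/21, 19/21) → index 5

0 1 2 3 4 4 5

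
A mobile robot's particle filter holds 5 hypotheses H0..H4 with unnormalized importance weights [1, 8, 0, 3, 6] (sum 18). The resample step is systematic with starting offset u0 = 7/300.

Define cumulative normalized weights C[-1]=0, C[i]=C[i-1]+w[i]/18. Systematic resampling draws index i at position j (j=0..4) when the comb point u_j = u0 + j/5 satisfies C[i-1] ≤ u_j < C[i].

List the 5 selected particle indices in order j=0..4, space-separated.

0 1 1 3 4

C = [1/18, 1/2, 1/2, 2/3, 1]
j=0: u_0=7/300 ∈ [0, 1/18) → index 0
j=1: u_1=67/300 ∈ [1/18, 1/2) → index 1
j=2: u_2=127/300 ∈ [1/18, 1/2) → index 1
j=3: u_3=187/300 ∈ [1/2, 2/3) → index 3
j=4: u_4=247/300 ∈ [2/3, 1) → index 4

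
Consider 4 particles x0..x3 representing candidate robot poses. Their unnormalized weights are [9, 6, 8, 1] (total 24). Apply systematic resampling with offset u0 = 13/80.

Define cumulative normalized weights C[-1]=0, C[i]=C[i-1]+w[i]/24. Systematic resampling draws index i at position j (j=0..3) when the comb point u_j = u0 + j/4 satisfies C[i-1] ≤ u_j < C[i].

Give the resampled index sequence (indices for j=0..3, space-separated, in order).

0 1 2 2

C = [3/8, 5/8, 23/24, 1]
j=0: u_0=13/80 ∈ [0, 3/8) → index 0
j=1: u_1=33/80 ∈ [3/8, 5/8) → index 1
j=2: u_2=53/80 ∈ [5/8, 23/24) → index 2
j=3: u_3=73/80 ∈ [5/8, 23/24) → index 2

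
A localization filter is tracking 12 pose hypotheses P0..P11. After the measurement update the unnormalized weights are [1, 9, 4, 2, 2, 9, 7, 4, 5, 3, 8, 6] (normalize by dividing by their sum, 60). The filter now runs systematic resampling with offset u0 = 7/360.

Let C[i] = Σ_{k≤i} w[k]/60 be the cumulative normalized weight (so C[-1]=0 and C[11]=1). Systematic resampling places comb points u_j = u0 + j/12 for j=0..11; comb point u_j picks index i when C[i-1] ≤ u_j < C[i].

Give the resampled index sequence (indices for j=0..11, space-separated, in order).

C = [1/60, 1/6, 7/30, 4/15, 3/10, 9/20, 17/30, 19/30, 43/60, 23/30, 9/10, 1]
j=0: u_0=7/360 ∈ [1/60, 1/6) → index 1
j=1: u_1=37/360 ∈ [1/60, 1/6) → index 1
j=2: u_2=67/360 ∈ [1/6, 7/30) → index 2
j=3: u_3=97/360 ∈ [4/15, 3/10) → index 4
j=4: u_4=127/360 ∈ [3/10, 9/20) → index 5
j=5: u_5=157/360 ∈ [3/10, 9/20) → index 5
j=6: u_6=187/360 ∈ [9/20, 17/30) → index 6
j=7: u_7=217/360 ∈ [17/30, 19/30) → index 7
j=8: u_8=247/360 ∈ [19/30, 43/60) → index 8
j=9: u_9=277/360 ∈ [23/30, 9/10) → index 10
j=10: u_10=307/360 ∈ [23/30, 9/10) → index 10
j=11: u_11=337/360 ∈ [9/10, 1) → index 11

1 1 2 4 5 5 6 7 8 10 10 11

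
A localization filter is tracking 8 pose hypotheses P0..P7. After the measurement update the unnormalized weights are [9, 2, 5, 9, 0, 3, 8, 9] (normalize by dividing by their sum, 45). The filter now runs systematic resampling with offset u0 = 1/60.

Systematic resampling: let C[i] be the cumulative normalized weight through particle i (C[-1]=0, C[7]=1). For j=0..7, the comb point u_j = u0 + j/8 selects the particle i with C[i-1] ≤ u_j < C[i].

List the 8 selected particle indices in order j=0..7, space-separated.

C = [1/5, 11/45, 16/45, 5/9, 5/9, 28/45, 4/5, 1]
j=0: u_0=1/60 ∈ [0, 1/5) → index 0
j=1: u_1=17/120 ∈ [0, 1/5) → index 0
j=2: u_2=4/15 ∈ [11/45, 16/45) → index 2
j=3: u_3=47/120 ∈ [16/45, 5/9) → index 3
j=4: u_4=31/60 ∈ [16/45, 5/9) → index 3
j=5: u_5=77/120 ∈ [28/45, 4/5) → index 6
j=6: u_6=23/30 ∈ [28/45, 4/5) → index 6
j=7: u_7=107/120 ∈ [4/5, 1) → index 7

0 0 2 3 3 6 6 7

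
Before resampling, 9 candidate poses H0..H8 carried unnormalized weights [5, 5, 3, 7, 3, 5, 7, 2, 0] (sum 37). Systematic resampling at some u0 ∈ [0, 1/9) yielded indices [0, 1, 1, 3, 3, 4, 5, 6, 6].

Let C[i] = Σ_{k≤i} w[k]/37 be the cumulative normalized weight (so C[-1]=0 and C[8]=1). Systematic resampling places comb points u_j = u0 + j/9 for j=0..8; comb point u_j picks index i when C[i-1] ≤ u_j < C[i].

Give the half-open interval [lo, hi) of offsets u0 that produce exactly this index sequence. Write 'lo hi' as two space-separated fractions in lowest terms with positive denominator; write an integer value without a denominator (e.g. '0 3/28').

C = [5/37, 10/37, 13/37, 20/37, 23/37, 28/37, 35/37, 1, 1]
j=0 picked index 0: u0 ∈ [0, 5/37)
j=1 picked index 1: u0 ∈ [8/333, 53/333)
j=2 picked index 1: u0 ∈ [-29/333, 16/333)
j=3 picked index 3: u0 ∈ [2/111, 23/111)
j=4 picked index 3: u0 ∈ [-31/333, 32/333)
j=5 picked index 4: u0 ∈ [-5/333, 22/333)
j=6 picked index 5: u0 ∈ [-5/111, 10/111)
j=7 picked index 6: u0 ∈ [-7/333, 56/333)
j=8 picked index 6: u0 ∈ [-44/333, 19/333)
intersection: [8/333, 16/333)

8/333 16/333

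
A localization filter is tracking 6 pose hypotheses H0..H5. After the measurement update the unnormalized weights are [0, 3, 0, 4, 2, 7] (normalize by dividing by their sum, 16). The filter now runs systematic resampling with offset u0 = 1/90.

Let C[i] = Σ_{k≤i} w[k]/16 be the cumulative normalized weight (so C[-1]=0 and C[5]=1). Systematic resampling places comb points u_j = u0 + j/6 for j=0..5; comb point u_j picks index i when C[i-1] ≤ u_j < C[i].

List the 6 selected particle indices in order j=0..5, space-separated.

C = [0, 3/16, 3/16, 7/16, 9/16, 1]
j=0: u_0=1/90 ∈ [0, 3/16) → index 1
j=1: u_1=8/45 ∈ [0, 3/16) → index 1
j=2: u_2=31/90 ∈ [3/16, 7/16) → index 3
j=3: u_3=23/45 ∈ [7/16, 9/16) → index 4
j=4: u_4=61/90 ∈ [9/16, 1) → index 5
j=5: u_5=38/45 ∈ [9/16, 1) → index 5

1 1 3 4 5 5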